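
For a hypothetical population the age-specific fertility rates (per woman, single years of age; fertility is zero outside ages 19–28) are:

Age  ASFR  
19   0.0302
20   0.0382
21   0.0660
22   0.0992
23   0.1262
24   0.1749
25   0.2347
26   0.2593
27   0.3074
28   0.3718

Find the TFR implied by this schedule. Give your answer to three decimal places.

1.708

Sum of ASFRs = 0.0302 + 0.0382 + 0.0660 + 0.0992 + 0.1262 + 0.1749 + 0.2347 + 0.2593 + 0.3074 + 0.3718 = 1.7079
TFR = 1.7079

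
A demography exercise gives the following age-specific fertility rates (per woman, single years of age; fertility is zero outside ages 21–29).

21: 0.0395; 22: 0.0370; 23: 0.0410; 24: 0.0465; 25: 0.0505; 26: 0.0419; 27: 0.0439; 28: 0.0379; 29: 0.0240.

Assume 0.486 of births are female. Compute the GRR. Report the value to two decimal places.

Proportion female at birth = 0.486.
Sum of ASFRs = 0.0395 + 0.0370 + 0.0410 + 0.0465 + 0.0505 + 0.0419 + 0.0439 + 0.0379 + 0.0240 = 0.3622
TFR = 0.3622
GRR = 0.486 × 0.3622 = 0.17603

0.18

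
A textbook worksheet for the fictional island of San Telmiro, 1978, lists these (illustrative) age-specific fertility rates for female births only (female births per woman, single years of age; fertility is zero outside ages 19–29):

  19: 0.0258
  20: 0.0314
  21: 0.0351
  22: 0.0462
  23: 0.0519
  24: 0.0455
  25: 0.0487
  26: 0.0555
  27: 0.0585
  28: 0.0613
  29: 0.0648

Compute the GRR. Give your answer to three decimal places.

Sum of female ASFRs = 0.0258 + 0.0314 + 0.0351 + 0.0462 + 0.0519 + 0.0455 + 0.0487 + 0.0555 + 0.0585 + 0.0613 + 0.0648 = 0.5247
GRR = 0.5247

0.525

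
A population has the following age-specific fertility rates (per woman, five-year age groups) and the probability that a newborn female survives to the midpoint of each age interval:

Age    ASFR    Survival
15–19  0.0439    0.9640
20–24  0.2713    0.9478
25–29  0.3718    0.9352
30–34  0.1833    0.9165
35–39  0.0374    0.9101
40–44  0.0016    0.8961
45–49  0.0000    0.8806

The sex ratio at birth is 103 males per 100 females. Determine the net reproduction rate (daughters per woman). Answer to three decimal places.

Proportion female at birth = 100 / (100 + 103) = 0.49261.
Per-age-group product (5 × ASFR × survival probability):
  15–19: 5 × 0.0439 × 0.9640 = 0.21160
  20–24: 5 × 0.2713 × 0.9478 = 1.28569
  25–29: 5 × 0.3718 × 0.9352 = 1.73854
  30–34: 5 × 0.1833 × 0.9165 = 0.83997
  35–39: 5 × 0.0374 × 0.9101 = 0.17019
  40–44: 5 × 0.0016 × 0.8961 = 0.00717
  45–49: 5 × 0.0000 × 0.8806 = 0.00000
Sum = 4.25316
NRR = 0.49261 × 4.25316 = 2.09515

2.095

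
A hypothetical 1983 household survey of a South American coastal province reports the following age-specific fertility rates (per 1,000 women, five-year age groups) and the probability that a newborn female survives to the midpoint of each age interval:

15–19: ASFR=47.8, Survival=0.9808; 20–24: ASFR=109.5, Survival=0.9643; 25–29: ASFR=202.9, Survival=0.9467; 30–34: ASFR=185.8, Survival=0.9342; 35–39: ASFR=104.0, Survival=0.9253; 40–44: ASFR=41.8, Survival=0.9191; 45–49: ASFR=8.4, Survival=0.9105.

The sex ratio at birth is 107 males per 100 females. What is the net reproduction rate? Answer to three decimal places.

Proportion female at birth = 100 / (100 + 107) = 0.48309.
Per-age-group product (5 × ASFR × survival probability):
  15–19: 5 × 47.8/1000 × 0.9808 = 0.23441
  20–24: 5 × 109.5/1000 × 0.9643 = 0.52795
  25–29: 5 × 202.9/1000 × 0.9467 = 0.96043
  30–34: 5 × 185.8/1000 × 0.9342 = 0.86787
  35–39: 5 × 104.0/1000 × 0.9253 = 0.48116
  40–44: 5 × 41.8/1000 × 0.9191 = 0.19209
  45–49: 5 × 8.4/1000 × 0.9105 = 0.03824
Sum = 3.30215
NRR = 0.48309 × 3.30215 = 1.59524
With NRR above 1 the population is above replacement fertility.

1.595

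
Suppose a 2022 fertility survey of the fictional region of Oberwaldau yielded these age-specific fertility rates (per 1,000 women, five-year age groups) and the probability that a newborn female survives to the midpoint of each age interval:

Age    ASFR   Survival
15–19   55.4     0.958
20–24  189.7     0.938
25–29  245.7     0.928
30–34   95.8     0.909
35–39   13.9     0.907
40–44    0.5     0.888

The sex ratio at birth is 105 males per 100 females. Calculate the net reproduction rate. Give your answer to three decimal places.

Proportion female at birth = 100 / (100 + 105) = 0.48780.
Weighting each age-specific rate by interval width and survival:
  15–19: 5 × 55.4/1000 × 0.958 = 0.26537
  20–24: 5 × 189.7/1000 × 0.938 = 0.88969
  25–29: 5 × 245.7/1000 × 0.928 = 1.14005
  30–34: 5 × 95.8/1000 × 0.909 = 0.43541
  35–39: 5 × 13.9/1000 × 0.907 = 0.06304
  40–44: 5 × 0.5/1000 × 0.888 = 0.00222
Sum = 2.79578
NRR = 0.48780 × 2.79578 = 1.36378
NRR > 1, so each generation more than replaces itself.

1.364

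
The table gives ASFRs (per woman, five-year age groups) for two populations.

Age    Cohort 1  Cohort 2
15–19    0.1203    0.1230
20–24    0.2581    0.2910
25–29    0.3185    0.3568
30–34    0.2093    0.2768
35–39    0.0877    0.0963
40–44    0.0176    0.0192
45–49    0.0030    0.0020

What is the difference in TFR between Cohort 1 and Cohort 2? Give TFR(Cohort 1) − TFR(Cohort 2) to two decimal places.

-0.75

Cohort 1:
  Sum of ASFRs = 0.1203 + 0.2581 + 0.3185 + 0.2093 + 0.0877 + 0.0176 + 0.0030 = 1.0145
  TFR = 5 × 1.0145 = 5.0725
Cohort 2:
  Sum of ASFRs = 0.1230 + 0.2910 + 0.3568 + 0.2768 + 0.0963 + 0.0192 + 0.0020 = 1.1651
  TFR = 5 × 1.1651 = 5.8255
Difference = 5.0725 − 5.8255 = -0.753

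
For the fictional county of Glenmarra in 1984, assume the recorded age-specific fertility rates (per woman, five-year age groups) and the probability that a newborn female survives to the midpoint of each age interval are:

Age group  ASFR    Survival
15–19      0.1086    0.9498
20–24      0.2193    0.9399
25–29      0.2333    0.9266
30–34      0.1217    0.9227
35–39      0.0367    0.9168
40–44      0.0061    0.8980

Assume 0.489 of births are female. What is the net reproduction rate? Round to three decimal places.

1.655

Proportion female at birth = 0.489.
Weighting each age-specific rate by interval width and survival:
  15–19: 5 × 0.1086 × 0.9498 = 0.51574
  20–24: 5 × 0.2193 × 0.9399 = 1.03060
  25–29: 5 × 0.2333 × 0.9266 = 1.08088
  30–34: 5 × 0.1217 × 0.9227 = 0.56146
  35–39: 5 × 0.0367 × 0.9168 = 0.16823
  40–44: 5 × 0.0061 × 0.8980 = 0.02739
Sum = 3.38430
NRR = 0.489 × 3.38430 = 1.65492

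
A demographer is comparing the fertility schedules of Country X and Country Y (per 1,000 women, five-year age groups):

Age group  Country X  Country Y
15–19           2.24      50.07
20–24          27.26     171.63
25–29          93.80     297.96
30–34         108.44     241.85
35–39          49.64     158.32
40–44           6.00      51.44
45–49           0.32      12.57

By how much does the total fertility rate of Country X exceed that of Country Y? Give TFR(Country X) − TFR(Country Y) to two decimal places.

-3.48

Country X:
  Sum of ASFRs = 2.24 + 27.26 + 93.80 + 108.44 + 49.64 + 6.00 + 0.32 = 287.70
  TFR = 5 × 287.70 / 1000 = 1.4385
Country Y:
  Sum of ASFRs = 50.07 + 171.63 + 297.96 + 241.85 + 158.32 + 51.44 + 12.57 = 983.84
  TFR = 5 × 983.84 / 1000 = 4.9192
Difference = 1.4385 − 4.9192 = -3.4807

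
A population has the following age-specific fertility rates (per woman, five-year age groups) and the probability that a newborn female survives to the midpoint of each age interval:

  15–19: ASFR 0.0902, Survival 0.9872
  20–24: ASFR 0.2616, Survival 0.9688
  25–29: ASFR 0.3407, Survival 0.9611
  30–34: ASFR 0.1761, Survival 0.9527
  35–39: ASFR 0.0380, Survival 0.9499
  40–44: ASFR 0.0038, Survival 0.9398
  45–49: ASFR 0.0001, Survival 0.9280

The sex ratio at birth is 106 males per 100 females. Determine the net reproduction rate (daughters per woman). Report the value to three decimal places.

Proportion female at birth = 100 / (100 + 106) = 0.48544.
Weighting each age-specific rate by interval width and survival:
  15–19: 5 × 0.0902 × 0.9872 = 0.44523
  20–24: 5 × 0.2616 × 0.9688 = 1.26719
  25–29: 5 × 0.3407 × 0.9611 = 1.63723
  30–34: 5 × 0.1761 × 0.9527 = 0.83885
  35–39: 5 × 0.0380 × 0.9499 = 0.18048
  40–44: 5 × 0.0038 × 0.9398 = 0.01786
  45–49: 5 × 0.0001 × 0.9280 = 0.00046
Sum = 4.38730
NRR = 0.48544 × 4.38730 = 2.12977

2.130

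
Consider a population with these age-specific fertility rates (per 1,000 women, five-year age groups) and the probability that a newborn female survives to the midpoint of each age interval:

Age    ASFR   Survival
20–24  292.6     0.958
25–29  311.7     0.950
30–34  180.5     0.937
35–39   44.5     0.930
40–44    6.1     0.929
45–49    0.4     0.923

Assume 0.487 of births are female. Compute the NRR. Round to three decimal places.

1.931

Proportion female at birth = 0.487.
Each age group contributes 5 × ASFR × survival:
  20–24: 5 × 292.6/1000 × 0.958 = 1.40155
  25–29: 5 × 311.7/1000 × 0.950 = 1.48058
  30–34: 5 × 180.5/1000 × 0.937 = 0.84564
  35–39: 5 × 44.5/1000 × 0.930 = 0.20693
  40–44: 5 × 6.1/1000 × 0.929 = 0.02833
  45–49: 5 × 0.4/1000 × 0.923 = 0.00185
Sum = 3.96488
NRR = 0.487 × 3.96488 = 1.93090
An NRR exceeding 1 indicates intrinsic growth under these rates.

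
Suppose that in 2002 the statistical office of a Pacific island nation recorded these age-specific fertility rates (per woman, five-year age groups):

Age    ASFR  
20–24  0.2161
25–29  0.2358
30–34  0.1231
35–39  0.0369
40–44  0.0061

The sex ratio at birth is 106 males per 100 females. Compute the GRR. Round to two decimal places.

Proportion female at birth = 100 / (100 + 106) = 0.48544.
Sum of ASFRs = 0.2161 + 0.2358 + 0.1231 + 0.0369 + 0.0061 = 0.6180
TFR = 5 × 0.6180 = 3.09
GRR = 0.48544 × 3.09 = 1.50001

1.50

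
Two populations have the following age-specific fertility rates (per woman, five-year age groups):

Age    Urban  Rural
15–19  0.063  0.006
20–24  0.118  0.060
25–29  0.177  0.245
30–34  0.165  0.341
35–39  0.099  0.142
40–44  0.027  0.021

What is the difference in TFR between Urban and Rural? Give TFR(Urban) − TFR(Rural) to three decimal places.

-0.830

Urban:
  Sum of ASFRs = 0.063 + 0.118 + 0.177 + 0.165 + 0.099 + 0.027 = 0.649
  TFR = 5 × 0.649 = 3.245
Rural:
  Sum of ASFRs = 0.006 + 0.060 + 0.245 + 0.341 + 0.142 + 0.021 = 0.815
  TFR = 5 × 0.815 = 4.075
Difference = 3.245 − 4.075 = -0.83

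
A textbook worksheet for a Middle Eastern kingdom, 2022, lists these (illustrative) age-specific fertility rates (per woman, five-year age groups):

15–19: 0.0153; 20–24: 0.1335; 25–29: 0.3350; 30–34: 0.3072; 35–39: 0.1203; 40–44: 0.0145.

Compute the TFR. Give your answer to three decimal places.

4.629

Sum of ASFRs = 0.0153 + 0.1335 + 0.3350 + 0.3072 + 0.1203 + 0.0145 = 0.9258
TFR = 5 × 0.9258 = 4.629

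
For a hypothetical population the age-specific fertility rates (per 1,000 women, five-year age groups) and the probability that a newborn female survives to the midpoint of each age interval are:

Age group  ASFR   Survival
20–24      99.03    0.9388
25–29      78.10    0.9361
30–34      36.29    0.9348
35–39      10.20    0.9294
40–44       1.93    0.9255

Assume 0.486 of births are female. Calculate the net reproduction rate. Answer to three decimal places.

0.513

Proportion female at birth = 0.486.
Survival-weighted fertility by age (5·fₓ·Sₓ):
  20–24: 5 × 99.03/1000 × 0.9388 = 0.46485
  25–29: 5 × 78.10/1000 × 0.9361 = 0.36555
  30–34: 5 × 36.29/1000 × 0.9348 = 0.16962
  35–39: 5 × 10.20/1000 × 0.9294 = 0.04740
  40–44: 5 × 1.93/1000 × 0.9255 = 0.00893
Sum = 1.05635
NRR = 0.486 × 1.05635 = 0.51339
NRR < 1, so the cohort does not fully replace itself.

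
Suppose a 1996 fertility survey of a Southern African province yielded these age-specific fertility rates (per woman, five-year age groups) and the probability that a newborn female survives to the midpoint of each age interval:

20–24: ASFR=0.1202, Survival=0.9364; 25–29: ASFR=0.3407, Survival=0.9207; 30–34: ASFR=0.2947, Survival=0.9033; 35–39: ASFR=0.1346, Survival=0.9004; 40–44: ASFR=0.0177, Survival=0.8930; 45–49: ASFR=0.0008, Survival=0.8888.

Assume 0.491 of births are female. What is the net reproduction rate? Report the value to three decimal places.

2.038

Proportion female at birth = 0.491.
Per-age-group product (5 × ASFR × survival probability):
  20–24: 5 × 0.1202 × 0.9364 = 0.56278
  25–29: 5 × 0.3407 × 0.9207 = 1.56841
  30–34: 5 × 0.2947 × 0.9033 = 1.33101
  35–39: 5 × 0.1346 × 0.9004 = 0.60597
  40–44: 5 × 0.0177 × 0.8930 = 0.07903
  45–49: 5 × 0.0008 × 0.8888 = 0.00356
Sum = 4.15076
NRR = 0.491 × 4.15076 = 2.03802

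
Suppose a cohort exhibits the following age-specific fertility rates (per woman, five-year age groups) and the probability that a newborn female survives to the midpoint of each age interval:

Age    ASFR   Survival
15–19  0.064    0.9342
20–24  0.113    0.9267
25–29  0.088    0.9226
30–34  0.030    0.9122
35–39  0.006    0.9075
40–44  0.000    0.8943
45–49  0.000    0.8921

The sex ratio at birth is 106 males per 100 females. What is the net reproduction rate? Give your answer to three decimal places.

0.676

Proportion female at birth = 100 / (100 + 106) = 0.48544.
Each age group contributes 5 × ASFR × survival:
  15–19: 5 × 0.064 × 0.9342 = 0.29894
  20–24: 5 × 0.113 × 0.9267 = 0.52359
  25–29: 5 × 0.088 × 0.9226 = 0.40594
  30–34: 5 × 0.030 × 0.9122 = 0.13683
  35–39: 5 × 0.006 × 0.9075 = 0.02723
  40–44: 5 × 0.000 × 0.8943 = 0.00000
  45–49: 5 × 0.000 × 0.8921 = 0.00000
Sum = 1.39253
NRR = 0.48544 × 1.39253 = 0.67599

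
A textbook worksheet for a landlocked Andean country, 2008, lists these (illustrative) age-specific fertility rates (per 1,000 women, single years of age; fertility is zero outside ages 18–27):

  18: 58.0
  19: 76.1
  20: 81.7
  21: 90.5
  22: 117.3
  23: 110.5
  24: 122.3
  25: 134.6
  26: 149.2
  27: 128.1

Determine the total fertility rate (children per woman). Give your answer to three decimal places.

Sum of ASFRs = 58.0 + 76.1 + 81.7 + 90.5 + 117.3 + 110.5 + 122.3 + 134.6 + 149.2 + 128.1 = 1068.3
TFR = 1068.3 / 1000 = 1.0683

1.068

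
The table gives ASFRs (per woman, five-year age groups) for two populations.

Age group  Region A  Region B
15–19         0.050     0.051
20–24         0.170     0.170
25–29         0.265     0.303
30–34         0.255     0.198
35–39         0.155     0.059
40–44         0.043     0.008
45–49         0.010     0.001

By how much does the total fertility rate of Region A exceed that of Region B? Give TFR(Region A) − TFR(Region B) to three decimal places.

0.790

Region A:
  Sum of ASFRs = 0.050 + 0.170 + 0.265 + 0.255 + 0.155 + 0.043 + 0.010 = 0.948
  TFR = 5 × 0.948 = 4.74
Region B:
  Sum of ASFRs = 0.051 + 0.170 + 0.303 + 0.198 + 0.059 + 0.008 + 0.001 = 0.790
  TFR = 5 × 0.790 = 3.95
Difference = 4.74 − 3.95 = 0.79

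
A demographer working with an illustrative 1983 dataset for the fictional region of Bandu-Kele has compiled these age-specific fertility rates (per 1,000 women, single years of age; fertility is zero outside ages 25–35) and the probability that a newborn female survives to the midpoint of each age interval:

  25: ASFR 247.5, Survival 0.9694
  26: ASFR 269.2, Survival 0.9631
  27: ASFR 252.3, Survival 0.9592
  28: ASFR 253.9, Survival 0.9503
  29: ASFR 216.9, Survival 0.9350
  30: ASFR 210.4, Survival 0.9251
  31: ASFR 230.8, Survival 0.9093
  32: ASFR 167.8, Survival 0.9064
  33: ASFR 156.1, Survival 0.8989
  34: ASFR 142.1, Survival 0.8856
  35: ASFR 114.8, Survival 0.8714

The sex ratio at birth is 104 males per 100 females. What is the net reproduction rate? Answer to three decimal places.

Proportion female at birth = 100 / (100 + 104) = 0.49020.
Per-age-group product (1 × ASFR × survival probability):
  25: 1 × 247.5/1000 × 0.9694 = 0.23993
  26: 1 × 269.2/1000 × 0.9631 = 0.25927
  27: 1 × 252.3/1000 × 0.9592 = 0.24201
  28: 1 × 253.9/1000 × 0.9503 = 0.24128
  29: 1 × 216.9/1000 × 0.9350 = 0.20280
  30: 1 × 210.4/1000 × 0.9251 = 0.19464
  31: 1 × 230.8/1000 × 0.9093 = 0.20987
  32: 1 × 167.8/1000 × 0.9064 = 0.15209
  33: 1 × 156.1/1000 × 0.8989 = 0.14032
  34: 1 × 142.1/1000 × 0.8856 = 0.12584
  35: 1 × 114.8/1000 × 0.8714 = 0.10004
Sum = 2.10809
NRR = 0.49020 × 2.10809 = 1.03339
With NRR above 1 the population is above replacement fertility.

1.033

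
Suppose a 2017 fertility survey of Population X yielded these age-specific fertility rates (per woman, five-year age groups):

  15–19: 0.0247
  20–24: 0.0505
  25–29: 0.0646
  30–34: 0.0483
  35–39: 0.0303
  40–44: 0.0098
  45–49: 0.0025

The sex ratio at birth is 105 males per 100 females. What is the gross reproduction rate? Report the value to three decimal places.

0.563

Proportion female at birth = 100 / (100 + 105) = 0.48780.
Sum of ASFRs = 0.0247 + 0.0505 + 0.0646 + 0.0483 + 0.0303 + 0.0098 + 0.0025 = 0.2307
TFR = 5 × 0.2307 = 1.1535
GRR = 0.48780 × 1.1535 = 0.56268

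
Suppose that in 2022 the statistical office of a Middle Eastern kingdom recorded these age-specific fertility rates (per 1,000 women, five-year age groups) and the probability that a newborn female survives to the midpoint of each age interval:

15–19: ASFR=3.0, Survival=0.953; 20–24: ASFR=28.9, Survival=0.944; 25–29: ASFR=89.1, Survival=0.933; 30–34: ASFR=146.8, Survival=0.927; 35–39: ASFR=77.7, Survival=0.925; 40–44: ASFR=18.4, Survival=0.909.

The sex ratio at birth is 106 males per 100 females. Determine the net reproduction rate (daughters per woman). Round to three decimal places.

Proportion female at birth = 100 / (100 + 106) = 0.48544.
Each age group contributes 5 × ASFR × survival:
  15–19: 5 × 3.0/1000 × 0.953 = 0.01430
  20–24: 5 × 28.9/1000 × 0.944 = 0.13641
  25–29: 5 × 89.1/1000 × 0.933 = 0.41565
  30–34: 5 × 146.8/1000 × 0.927 = 0.68042
  35–39: 5 × 77.7/1000 × 0.925 = 0.35936
  40–44: 5 × 18.4/1000 × 0.909 = 0.08363
Sum = 1.68977
NRR = 0.48544 × 1.68977 = 0.82028

0.820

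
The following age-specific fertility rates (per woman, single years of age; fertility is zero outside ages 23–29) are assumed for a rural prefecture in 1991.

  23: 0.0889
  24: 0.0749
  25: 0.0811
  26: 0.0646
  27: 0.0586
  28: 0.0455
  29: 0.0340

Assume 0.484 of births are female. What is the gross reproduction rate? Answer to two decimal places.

0.22

Proportion female at birth = 0.484.
Sum of ASFRs = 0.0889 + 0.0749 + 0.0811 + 0.0646 + 0.0586 + 0.0455 + 0.0340 = 0.4476
TFR = 0.4476
GRR = 0.484 × 0.4476 = 0.21664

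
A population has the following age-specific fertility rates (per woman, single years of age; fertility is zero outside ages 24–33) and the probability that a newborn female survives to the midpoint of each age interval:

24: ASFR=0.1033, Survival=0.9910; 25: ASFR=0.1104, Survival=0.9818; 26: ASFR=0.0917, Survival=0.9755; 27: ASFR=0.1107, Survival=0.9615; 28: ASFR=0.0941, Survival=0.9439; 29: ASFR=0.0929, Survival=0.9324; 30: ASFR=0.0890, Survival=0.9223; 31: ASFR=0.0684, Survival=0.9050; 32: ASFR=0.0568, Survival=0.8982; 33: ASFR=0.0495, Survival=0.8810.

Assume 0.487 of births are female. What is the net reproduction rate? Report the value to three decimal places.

0.400

Proportion female at birth = 0.487.
Weighting each age-specific rate by interval width and survival:
  24: 1 × 0.1033 × 0.9910 = 0.10237
  25: 1 × 0.1104 × 0.9818 = 0.10839
  26: 1 × 0.0917 × 0.9755 = 0.08945
  27: 1 × 0.1107 × 0.9615 = 0.10644
  28: 1 × 0.0941 × 0.9439 = 0.08882
  29: 1 × 0.0929 × 0.9324 = 0.08662
  30: 1 × 0.0890 × 0.9223 = 0.08208
  31: 1 × 0.0684 × 0.9050 = 0.06190
  32: 1 × 0.0568 × 0.8982 = 0.05102
  33: 1 × 0.0495 × 0.8810 = 0.04361
Sum = 0.82070
NRR = 0.487 × 0.82070 = 0.39968
With NRR below 1 the population is below replacement fertility.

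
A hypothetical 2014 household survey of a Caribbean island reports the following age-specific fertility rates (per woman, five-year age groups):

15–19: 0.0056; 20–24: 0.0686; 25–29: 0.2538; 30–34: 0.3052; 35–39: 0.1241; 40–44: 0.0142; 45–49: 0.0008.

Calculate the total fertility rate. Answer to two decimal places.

Sum of ASFRs = 0.0056 + 0.0686 + 0.2538 + 0.3052 + 0.1241 + 0.0142 + 0.0008 = 0.7723
TFR = 5 × 0.7723 = 3.8615

3.86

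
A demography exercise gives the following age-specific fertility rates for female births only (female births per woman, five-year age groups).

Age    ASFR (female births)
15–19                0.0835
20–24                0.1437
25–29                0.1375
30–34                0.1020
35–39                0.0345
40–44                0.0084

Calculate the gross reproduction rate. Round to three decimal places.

Sum of female ASFRs = 0.0835 + 0.1437 + 0.1375 + 0.1020 + 0.0345 + 0.0084 = 0.5096
GRR = 5 × 0.5096 = 2.548

2.548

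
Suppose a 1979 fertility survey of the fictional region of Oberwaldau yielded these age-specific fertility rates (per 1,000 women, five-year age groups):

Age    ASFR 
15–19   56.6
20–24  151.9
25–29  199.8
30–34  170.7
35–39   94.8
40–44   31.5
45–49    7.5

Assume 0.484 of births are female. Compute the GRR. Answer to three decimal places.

Proportion female at birth = 0.484.
Sum of ASFRs = 56.6 + 151.9 + 199.8 + 170.7 + 94.8 + 31.5 + 7.5 = 712.8
TFR = 5 × 712.8 / 1000 = 3.564
GRR = 0.484 × 3.564 = 1.72498

1.725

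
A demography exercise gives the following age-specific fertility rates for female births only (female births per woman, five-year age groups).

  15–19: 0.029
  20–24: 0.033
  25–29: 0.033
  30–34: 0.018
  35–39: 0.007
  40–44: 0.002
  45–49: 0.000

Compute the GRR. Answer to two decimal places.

0.61

Sum of female ASFRs = 0.029 + 0.033 + 0.033 + 0.018 + 0.007 + 0.002 + 0.000 = 0.122
GRR = 5 × 0.122 = 0.61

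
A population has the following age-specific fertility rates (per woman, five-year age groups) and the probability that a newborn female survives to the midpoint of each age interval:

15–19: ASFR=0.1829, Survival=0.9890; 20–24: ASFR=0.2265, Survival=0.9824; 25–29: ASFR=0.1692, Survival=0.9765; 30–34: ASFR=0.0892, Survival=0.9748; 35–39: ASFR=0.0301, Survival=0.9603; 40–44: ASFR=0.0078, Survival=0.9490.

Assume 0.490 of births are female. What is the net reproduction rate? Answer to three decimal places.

1.695

Proportion female at birth = 0.490.
Survival-weighted fertility by age (5·fₓ·Sₓ):
  15–19: 5 × 0.1829 × 0.9890 = 0.90444
  20–24: 5 × 0.2265 × 0.9824 = 1.11257
  25–29: 5 × 0.1692 × 0.9765 = 0.82612
  30–34: 5 × 0.0892 × 0.9748 = 0.43476
  35–39: 5 × 0.0301 × 0.9603 = 0.14453
  40–44: 5 × 0.0078 × 0.9490 = 0.03701
Sum = 3.45943
NRR = 0.490 × 3.45943 = 1.69512
With NRR above 1 the population is above replacement fertility.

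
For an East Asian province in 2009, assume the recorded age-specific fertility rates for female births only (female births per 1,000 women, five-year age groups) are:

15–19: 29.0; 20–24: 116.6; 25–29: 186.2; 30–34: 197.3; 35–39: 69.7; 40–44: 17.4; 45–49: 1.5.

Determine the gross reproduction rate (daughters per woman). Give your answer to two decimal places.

Sum of female ASFRs = 29.0 + 116.6 + 186.2 + 197.3 + 69.7 + 17.4 + 1.5 = 617.7
GRR = 5 × 617.7 / 1000 = 3.0885

3.09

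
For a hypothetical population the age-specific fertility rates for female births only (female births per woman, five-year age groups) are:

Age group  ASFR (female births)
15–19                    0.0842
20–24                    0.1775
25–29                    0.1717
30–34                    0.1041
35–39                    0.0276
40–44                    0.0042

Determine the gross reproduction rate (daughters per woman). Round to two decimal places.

Sum of female ASFRs = 0.0842 + 0.1775 + 0.1717 + 0.1041 + 0.0276 + 0.0042 = 0.5693
GRR = 5 × 0.5693 = 2.8465

2.85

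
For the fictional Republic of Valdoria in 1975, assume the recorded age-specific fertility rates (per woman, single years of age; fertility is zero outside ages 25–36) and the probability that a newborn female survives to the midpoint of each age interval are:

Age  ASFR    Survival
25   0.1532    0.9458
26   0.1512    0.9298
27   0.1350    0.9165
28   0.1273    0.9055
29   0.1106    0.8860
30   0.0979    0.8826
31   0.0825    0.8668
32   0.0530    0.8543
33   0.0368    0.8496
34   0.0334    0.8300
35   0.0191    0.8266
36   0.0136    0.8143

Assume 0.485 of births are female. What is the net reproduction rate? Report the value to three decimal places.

0.442

Proportion female at birth = 0.485.
Per-age-group product (1 × ASFR × survival probability):
  25: 1 × 0.1532 × 0.9458 = 0.14490
  26: 1 × 0.1512 × 0.9298 = 0.14059
  27: 1 × 0.1350 × 0.9165 = 0.12373
  28: 1 × 0.1273 × 0.9055 = 0.11527
  29: 1 × 0.1106 × 0.8860 = 0.09799
  30: 1 × 0.0979 × 0.8826 = 0.08641
  31: 1 × 0.0825 × 0.8668 = 0.07151
  32: 1 × 0.0530 × 0.8543 = 0.04528
  33: 1 × 0.0368 × 0.8496 = 0.03127
  34: 1 × 0.0334 × 0.8300 = 0.02772
  35: 1 × 0.0191 × 0.8266 = 0.01579
  36: 1 × 0.0136 × 0.8143 = 0.01107
Sum = 0.91153
NRR = 0.485 × 0.91153 = 0.44209
An NRR under 1 implies long-run decline under these rates.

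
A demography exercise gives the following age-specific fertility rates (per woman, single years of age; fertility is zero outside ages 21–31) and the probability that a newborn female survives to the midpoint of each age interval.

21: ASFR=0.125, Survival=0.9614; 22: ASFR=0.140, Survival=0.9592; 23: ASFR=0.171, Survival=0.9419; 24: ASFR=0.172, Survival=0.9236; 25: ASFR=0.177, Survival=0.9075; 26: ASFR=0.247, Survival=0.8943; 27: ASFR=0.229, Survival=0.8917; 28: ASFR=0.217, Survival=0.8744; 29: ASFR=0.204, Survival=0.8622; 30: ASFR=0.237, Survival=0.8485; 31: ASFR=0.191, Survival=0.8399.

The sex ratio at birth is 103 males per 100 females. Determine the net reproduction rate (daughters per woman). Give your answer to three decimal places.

Proportion female at birth = 100 / (100 + 103) = 0.49261.
Weighting each age-specific rate by interval width and survival:
  21: 1 × 0.125 × 0.9614 = 0.12018
  22: 1 × 0.140 × 0.9592 = 0.13429
  23: 1 × 0.171 × 0.9419 = 0.16106
  24: 1 × 0.172 × 0.9236 = 0.15886
  25: 1 × 0.177 × 0.9075 = 0.16063
  26: 1 × 0.247 × 0.8943 = 0.22089
  27: 1 × 0.229 × 0.8917 = 0.20420
  28: 1 × 0.217 × 0.8744 = 0.18974
  29: 1 × 0.204 × 0.8622 = 0.17589
  30: 1 × 0.237 × 0.8485 = 0.20109
  31: 1 × 0.191 × 0.8399 = 0.16042
Sum = 1.88725
NRR = 0.49261 × 1.88725 = 0.92968

0.930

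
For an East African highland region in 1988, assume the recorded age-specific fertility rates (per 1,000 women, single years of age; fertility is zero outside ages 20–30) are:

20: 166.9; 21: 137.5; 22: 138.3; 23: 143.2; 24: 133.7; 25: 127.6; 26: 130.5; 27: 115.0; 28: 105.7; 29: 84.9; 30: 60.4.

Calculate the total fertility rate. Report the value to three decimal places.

Sum of ASFRs = 166.9 + 137.5 + 138.3 + 143.2 + 133.7 + 127.6 + 130.5 + 115.0 + 105.7 + 84.9 + 60.4 = 1343.7
TFR = 1343.7 / 1000 = 1.3437

1.344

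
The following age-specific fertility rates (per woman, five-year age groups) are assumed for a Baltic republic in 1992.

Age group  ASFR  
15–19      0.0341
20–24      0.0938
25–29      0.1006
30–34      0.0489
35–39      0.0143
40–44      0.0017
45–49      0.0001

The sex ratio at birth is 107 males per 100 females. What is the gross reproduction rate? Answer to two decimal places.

Proportion female at birth = 100 / (100 + 107) = 0.48309.
Sum of ASFRs = 0.0341 + 0.0938 + 0.1006 + 0.0489 + 0.0143 + 0.0017 + 0.0001 = 0.2935
TFR = 5 × 0.2935 = 1.4675
GRR = 0.48309 × 1.4675 = 0.70893

0.71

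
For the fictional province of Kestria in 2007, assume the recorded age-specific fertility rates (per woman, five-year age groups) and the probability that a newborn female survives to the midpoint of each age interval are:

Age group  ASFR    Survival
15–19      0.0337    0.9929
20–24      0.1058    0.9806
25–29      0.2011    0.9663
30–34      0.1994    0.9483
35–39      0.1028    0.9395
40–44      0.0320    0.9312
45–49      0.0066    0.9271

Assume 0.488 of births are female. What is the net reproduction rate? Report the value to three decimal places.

1.594

Proportion female at birth = 0.488.
Weighting each age-specific rate by interval width and survival:
  15–19: 5 × 0.0337 × 0.9929 = 0.16730
  20–24: 5 × 0.1058 × 0.9806 = 0.51874
  25–29: 5 × 0.2011 × 0.9663 = 0.97161
  30–34: 5 × 0.1994 × 0.9483 = 0.94546
  35–39: 5 × 0.1028 × 0.9395 = 0.48290
  40–44: 5 × 0.0320 × 0.9312 = 0.14899
  45–49: 5 × 0.0066 × 0.9271 = 0.03059
Sum = 3.26559
NRR = 0.488 × 3.26559 = 1.59361
NRR > 1, so each generation more than replaces itself.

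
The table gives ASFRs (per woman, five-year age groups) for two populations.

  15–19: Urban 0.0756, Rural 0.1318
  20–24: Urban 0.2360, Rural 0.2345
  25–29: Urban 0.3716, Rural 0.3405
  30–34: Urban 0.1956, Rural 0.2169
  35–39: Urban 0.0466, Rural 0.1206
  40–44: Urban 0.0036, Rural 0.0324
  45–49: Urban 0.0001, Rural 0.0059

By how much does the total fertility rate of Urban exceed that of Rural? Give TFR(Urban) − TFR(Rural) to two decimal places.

-0.77

Urban:
  Sum of ASFRs = 0.0756 + 0.2360 + 0.3716 + 0.1956 + 0.0466 + 0.0036 + 0.0001 = 0.9291
  TFR = 5 × 0.9291 = 4.6455
Rural:
  Sum of ASFRs = 0.1318 + 0.2345 + 0.3405 + 0.2169 + 0.1206 + 0.0324 + 0.0059 = 1.0826
  TFR = 5 × 1.0826 = 5.413
Difference = 4.6455 − 5.413 = -0.7675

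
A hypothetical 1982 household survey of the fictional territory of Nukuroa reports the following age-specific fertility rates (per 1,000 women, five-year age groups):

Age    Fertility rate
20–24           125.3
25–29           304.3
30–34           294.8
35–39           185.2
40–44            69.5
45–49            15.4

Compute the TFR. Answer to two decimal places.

Sum of ASFRs = 125.3 + 304.3 + 294.8 + 185.2 + 69.5 + 15.4 = 994.5
TFR = 5 × 994.5 / 1000 = 4.9725

4.97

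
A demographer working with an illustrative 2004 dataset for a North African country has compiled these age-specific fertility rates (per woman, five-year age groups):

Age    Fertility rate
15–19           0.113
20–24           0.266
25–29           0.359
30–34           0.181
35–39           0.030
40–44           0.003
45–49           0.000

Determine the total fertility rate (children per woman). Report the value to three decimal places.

4.760

Sum of ASFRs = 0.113 + 0.266 + 0.359 + 0.181 + 0.030 + 0.003 + 0.000 = 0.952
TFR = 5 × 0.952 = 4.76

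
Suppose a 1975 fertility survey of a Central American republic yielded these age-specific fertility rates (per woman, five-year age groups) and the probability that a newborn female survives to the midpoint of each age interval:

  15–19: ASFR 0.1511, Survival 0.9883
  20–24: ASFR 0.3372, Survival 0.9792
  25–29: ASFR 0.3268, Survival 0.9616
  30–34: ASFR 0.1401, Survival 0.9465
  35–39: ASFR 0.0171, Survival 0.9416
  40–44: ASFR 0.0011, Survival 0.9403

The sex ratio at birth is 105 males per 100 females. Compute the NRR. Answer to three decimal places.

Proportion female at birth = 100 / (100 + 105) = 0.48780.
Survival-weighted fertility by age (5·fₓ·Sₓ):
  15–19: 5 × 0.1511 × 0.9883 = 0.74666
  20–24: 5 × 0.3372 × 0.9792 = 1.65093
  25–29: 5 × 0.3268 × 0.9616 = 1.57125
  30–34: 5 × 0.1401 × 0.9465 = 0.66302
  35–39: 5 × 0.0171 × 0.9416 = 0.08051
  40–44: 5 × 0.0011 × 0.9403 = 0.00517
Sum = 4.71754
NRR = 0.48780 × 4.71754 = 2.30122

2.301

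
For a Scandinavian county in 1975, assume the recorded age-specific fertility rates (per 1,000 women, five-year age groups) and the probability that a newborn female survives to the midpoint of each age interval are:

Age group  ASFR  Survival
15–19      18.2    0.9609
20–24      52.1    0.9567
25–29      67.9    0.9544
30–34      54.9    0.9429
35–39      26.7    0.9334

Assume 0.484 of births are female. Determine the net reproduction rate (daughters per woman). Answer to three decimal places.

0.505

Proportion female at birth = 0.484.
Weighting each age-specific rate by interval width and survival:
  15–19: 5 × 18.2/1000 × 0.9609 = 0.08744
  20–24: 5 × 52.1/1000 × 0.9567 = 0.24922
  25–29: 5 × 67.9/1000 × 0.9544 = 0.32402
  30–34: 5 × 54.9/1000 × 0.9429 = 0.25883
  35–39: 5 × 26.7/1000 × 0.9334 = 0.12461
Sum = 1.04412
NRR = 0.484 × 1.04412 = 0.50535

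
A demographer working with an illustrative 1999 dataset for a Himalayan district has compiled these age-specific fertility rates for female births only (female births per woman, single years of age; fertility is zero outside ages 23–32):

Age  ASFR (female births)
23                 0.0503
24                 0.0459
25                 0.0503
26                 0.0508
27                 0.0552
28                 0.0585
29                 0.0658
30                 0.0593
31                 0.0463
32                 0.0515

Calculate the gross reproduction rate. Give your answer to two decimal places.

0.53

Sum of female ASFRs = 0.0503 + 0.0459 + 0.0503 + 0.0508 + 0.0552 + 0.0585 + 0.0658 + 0.0593 + 0.0463 + 0.0515 = 0.5339
GRR = 0.5339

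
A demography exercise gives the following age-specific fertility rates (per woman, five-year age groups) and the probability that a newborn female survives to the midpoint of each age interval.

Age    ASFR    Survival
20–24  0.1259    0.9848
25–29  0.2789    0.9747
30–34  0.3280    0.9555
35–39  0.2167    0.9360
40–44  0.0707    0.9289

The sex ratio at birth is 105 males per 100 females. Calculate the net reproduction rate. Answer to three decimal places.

2.385

Proportion female at birth = 100 / (100 + 105) = 0.48780.
Each age group contributes 5 × ASFR × survival:
  20–24: 5 × 0.1259 × 0.9848 = 0.61993
  25–29: 5 × 0.2789 × 0.9747 = 1.35922
  30–34: 5 × 0.3280 × 0.9555 = 1.56702
  35–39: 5 × 0.2167 × 0.9360 = 1.01416
  40–44: 5 × 0.0707 × 0.9289 = 0.32837
Sum = 4.88870
NRR = 0.48780 × 4.88870 = 2.38471
With NRR above 1 the population is above replacement fertility.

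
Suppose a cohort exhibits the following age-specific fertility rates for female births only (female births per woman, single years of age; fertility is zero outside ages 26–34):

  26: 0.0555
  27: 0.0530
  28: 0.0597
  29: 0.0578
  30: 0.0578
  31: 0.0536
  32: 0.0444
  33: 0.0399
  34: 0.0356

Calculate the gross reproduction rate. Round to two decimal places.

0.46

Sum of female ASFRs = 0.0555 + 0.0530 + 0.0597 + 0.0578 + 0.0578 + 0.0536 + 0.0444 + 0.0399 + 0.0356 = 0.4573
GRR = 0.4573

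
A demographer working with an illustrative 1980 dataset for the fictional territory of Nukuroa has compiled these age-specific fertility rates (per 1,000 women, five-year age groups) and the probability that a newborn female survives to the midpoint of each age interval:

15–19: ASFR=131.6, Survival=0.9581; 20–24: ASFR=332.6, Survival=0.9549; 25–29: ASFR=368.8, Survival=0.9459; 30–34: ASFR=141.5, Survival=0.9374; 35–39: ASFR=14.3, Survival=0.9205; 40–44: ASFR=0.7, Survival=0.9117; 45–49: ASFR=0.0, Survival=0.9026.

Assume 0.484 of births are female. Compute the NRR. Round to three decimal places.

Proportion female at birth = 0.484.
Per-age-group product (5 × ASFR × survival probability):
  15–19: 5 × 131.6/1000 × 0.9581 = 0.63043
  20–24: 5 × 332.6/1000 × 0.9549 = 1.58800
  25–29: 5 × 368.8/1000 × 0.9459 = 1.74424
  30–34: 5 × 141.5/1000 × 0.9374 = 0.66321
  35–39: 5 × 14.3/1000 × 0.9205 = 0.06582
  40–44: 5 × 0.7/1000 × 0.9117 = 0.00319
  45–49: 5 × 0.0/1000 × 0.9026 = 0.00000
Sum = 4.69489
NRR = 0.484 × 4.69489 = 2.27233
An NRR exceeding 1 indicates intrinsic growth under these rates.

2.272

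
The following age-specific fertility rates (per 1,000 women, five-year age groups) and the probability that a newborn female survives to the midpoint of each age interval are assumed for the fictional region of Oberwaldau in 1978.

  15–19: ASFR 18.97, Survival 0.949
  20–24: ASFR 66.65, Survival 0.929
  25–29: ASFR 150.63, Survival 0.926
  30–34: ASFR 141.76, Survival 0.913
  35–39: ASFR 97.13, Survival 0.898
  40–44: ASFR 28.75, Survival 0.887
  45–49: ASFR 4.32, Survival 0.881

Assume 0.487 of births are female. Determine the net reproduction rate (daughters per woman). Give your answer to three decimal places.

1.133

Proportion female at birth = 0.487.
Weighting each age-specific rate by interval width and survival:
  15–19: 5 × 18.97/1000 × 0.949 = 0.09001
  20–24: 5 × 66.65/1000 × 0.929 = 0.30959
  25–29: 5 × 150.63/1000 × 0.926 = 0.69742
  30–34: 5 × 141.76/1000 × 0.913 = 0.64713
  35–39: 5 × 97.13/1000 × 0.898 = 0.43611
  40–44: 5 × 28.75/1000 × 0.887 = 0.12751
  45–49: 5 × 4.32/1000 × 0.881 = 0.01903
Sum = 2.32680
NRR = 0.487 × 2.32680 = 1.13315
With NRR above 1 the population is above replacement fertility.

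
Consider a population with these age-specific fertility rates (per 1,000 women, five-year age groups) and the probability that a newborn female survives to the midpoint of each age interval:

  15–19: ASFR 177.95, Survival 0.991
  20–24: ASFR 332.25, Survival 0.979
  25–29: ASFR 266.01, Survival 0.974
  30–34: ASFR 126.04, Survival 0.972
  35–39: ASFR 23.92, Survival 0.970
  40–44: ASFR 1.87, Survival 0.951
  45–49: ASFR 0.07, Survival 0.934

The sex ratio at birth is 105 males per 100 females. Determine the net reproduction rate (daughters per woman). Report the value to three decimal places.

Proportion female at birth = 100 / (100 + 105) = 0.48780.
Per-age-group product (5 × ASFR × survival probability):
  15–19: 5 × 177.95/1000 × 0.991 = 0.88174
  20–24: 5 × 332.25/1000 × 0.979 = 1.62636
  25–29: 5 × 266.01/1000 × 0.974 = 1.29547
  30–34: 5 × 126.04/1000 × 0.972 = 0.61255
  35–39: 5 × 23.92/1000 × 0.970 = 0.11601
  40–44: 5 × 1.87/1000 × 0.951 = 0.00889
  45–49: 5 × 0.07/1000 × 0.934 = 0.00033
Sum = 4.54135
NRR = 0.48780 × 4.54135 = 2.21527

2.215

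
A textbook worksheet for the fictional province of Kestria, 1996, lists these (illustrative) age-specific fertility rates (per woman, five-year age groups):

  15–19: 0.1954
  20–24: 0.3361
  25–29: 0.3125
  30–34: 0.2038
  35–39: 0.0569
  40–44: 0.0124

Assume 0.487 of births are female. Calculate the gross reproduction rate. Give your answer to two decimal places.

Proportion female at birth = 0.487.
Sum of ASFRs = 0.1954 + 0.3361 + 0.3125 + 0.2038 + 0.0569 + 0.0124 = 1.1171
TFR = 5 × 1.1171 = 5.5855
GRR = 0.487 × 5.5855 = 2.72014

2.72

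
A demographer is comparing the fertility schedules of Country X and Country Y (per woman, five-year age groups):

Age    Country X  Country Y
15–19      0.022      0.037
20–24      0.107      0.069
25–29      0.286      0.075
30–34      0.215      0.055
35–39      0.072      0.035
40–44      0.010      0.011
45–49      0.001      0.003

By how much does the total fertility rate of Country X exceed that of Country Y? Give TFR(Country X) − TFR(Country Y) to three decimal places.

2.140

Country X:
  Sum of ASFRs = 0.022 + 0.107 + 0.286 + 0.215 + 0.072 + 0.010 + 0.001 = 0.713
  TFR = 5 × 0.713 = 3.565
Country Y:
  Sum of ASFRs = 0.037 + 0.069 + 0.075 + 0.055 + 0.035 + 0.011 + 0.003 = 0.285
  TFR = 5 × 0.285 = 1.425
Difference = 3.565 − 1.425 = 2.14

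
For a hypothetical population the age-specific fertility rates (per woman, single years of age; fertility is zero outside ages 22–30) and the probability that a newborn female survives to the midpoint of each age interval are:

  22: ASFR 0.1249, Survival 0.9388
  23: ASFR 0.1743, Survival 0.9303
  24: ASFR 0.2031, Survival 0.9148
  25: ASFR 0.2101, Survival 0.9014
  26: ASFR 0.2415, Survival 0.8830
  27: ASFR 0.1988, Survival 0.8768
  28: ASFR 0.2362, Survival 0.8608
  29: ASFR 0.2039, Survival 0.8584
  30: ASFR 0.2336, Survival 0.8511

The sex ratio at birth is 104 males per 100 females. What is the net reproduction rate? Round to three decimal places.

0.794

Proportion female at birth = 100 / (100 + 104) = 0.49020.
Per-age-group product (1 × ASFR × survival probability):
  22: 1 × 0.1249 × 0.9388 = 0.11726
  23: 1 × 0.1743 × 0.9303 = 0.16215
  24: 1 × 0.2031 × 0.9148 = 0.18580
  25: 1 × 0.2101 × 0.9014 = 0.18938
  26: 1 × 0.2415 × 0.8830 = 0.21324
  27: 1 × 0.1988 × 0.8768 = 0.17431
  28: 1 × 0.2362 × 0.8608 = 0.20332
  29: 1 × 0.2039 × 0.8584 = 0.17503
  30: 1 × 0.2336 × 0.8511 = 0.19882
Sum = 1.61931
NRR = 0.49020 × 1.61931 = 0.79379
An NRR under 1 implies long-run decline under these rates.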